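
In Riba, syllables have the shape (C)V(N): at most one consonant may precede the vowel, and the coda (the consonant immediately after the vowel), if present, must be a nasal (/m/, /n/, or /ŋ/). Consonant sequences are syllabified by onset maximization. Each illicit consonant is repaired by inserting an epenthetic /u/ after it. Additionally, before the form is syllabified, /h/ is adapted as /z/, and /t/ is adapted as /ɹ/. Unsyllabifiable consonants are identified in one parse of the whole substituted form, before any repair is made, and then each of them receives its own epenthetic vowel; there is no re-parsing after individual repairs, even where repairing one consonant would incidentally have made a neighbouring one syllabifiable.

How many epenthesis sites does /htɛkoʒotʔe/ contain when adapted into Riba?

2

After substitution the input is /zɹɛkoʒoɹʔe/.
The unsyllabifiable consonants are /z/, /ɹ/; each receives one epenthetic vowel.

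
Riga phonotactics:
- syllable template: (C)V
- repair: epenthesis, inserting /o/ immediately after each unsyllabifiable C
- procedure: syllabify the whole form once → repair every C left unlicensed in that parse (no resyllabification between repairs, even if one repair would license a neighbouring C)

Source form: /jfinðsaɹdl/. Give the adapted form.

Under (C)V, the unsyllabifiable consonants are /j/, /n/, /ð/, /ɹ/, /d/, /l/ (no codas are permitted; onsets are limited to one consonant).
Each unlicensed consonant becomes the onset of a new syllable: /j/ → /jo/, /n/ → /no/, /ð/ → /ðo/, /ɹ/ → /ɹo/, /d/ → /do/, /l/ → /lo/.

jofinoðosaɹodolo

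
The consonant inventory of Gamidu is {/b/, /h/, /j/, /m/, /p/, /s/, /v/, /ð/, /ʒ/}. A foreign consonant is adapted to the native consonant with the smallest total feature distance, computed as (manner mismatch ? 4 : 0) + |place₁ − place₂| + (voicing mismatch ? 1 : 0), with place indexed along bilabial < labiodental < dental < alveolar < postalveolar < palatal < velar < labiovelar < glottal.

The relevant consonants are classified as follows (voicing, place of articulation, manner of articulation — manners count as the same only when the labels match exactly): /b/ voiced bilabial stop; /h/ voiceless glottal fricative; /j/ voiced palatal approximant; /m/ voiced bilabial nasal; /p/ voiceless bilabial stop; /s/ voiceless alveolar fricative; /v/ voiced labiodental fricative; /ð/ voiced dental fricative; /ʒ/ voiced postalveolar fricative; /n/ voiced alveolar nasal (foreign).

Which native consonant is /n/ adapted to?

m

/m/ is closest: same manner (nasal), place distance 3 (alveolar→bilabial), same voicing; total 3. Next closest is /s/ at distance 5.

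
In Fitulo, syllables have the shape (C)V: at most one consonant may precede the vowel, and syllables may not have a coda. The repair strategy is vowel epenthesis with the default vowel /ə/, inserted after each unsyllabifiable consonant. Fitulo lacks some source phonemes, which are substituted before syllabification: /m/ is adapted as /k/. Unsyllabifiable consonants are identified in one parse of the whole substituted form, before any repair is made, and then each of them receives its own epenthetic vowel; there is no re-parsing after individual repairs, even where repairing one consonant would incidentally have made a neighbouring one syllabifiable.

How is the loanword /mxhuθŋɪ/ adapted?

kəxəhuθəŋɪ

Substitution: /m/ → /k/, giving /kxhuθŋɪ/.
The consonants /k/, /x/, /θ/ cannot be parsed into a legal (C)V syllable (no codas are permitted; onsets are limited to one consonant).
Inserting the epenthetic vowel yields /k/ → /kə/, /x/ → /xə/, /θ/ → /θə/.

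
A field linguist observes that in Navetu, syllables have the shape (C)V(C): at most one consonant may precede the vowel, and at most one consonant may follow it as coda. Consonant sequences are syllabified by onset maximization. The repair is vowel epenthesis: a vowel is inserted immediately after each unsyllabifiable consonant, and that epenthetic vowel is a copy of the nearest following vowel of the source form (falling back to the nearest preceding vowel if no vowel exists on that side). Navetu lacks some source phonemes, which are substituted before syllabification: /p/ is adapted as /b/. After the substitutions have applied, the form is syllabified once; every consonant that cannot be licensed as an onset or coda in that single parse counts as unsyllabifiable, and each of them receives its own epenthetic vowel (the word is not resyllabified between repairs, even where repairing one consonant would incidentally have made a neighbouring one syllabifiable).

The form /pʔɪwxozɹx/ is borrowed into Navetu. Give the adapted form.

bɪʔɪwxozɹoxo

Substitution: /p/ → /b/, giving /bʔɪwxozɹx/.
Syllabifying with onset maximization leaves /b/, /ɹ/, /x/ stranded (at most one coda consonant is licensed; onsets are limited to one consonant).
Each unlicensed consonant becomes the onset of a new syllable: /b/ → /bɪ/, /ɹ/ → /ɹo/, /x/ → /xo/.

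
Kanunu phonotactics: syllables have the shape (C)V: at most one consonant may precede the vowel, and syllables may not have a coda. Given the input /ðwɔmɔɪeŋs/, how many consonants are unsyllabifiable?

Under (C)V, the unsyllabifiable consonants are /ð/, /ŋ/, /s/ (no codas are permitted; onsets are limited to one consonant).

3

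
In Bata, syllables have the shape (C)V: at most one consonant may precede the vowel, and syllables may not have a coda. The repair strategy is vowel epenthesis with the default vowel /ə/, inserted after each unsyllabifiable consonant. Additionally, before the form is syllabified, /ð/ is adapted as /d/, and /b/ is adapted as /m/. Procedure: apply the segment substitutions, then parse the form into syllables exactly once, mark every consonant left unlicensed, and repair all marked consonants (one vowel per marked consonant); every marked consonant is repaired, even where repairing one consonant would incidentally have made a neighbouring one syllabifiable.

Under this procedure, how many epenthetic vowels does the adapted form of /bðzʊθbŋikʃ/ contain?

6

After substitution the input is /mdzʊθmŋikʃ/.
The unsyllabifiable consonants are /m/, /d/, /θ/, /m/, /k/, /ʃ/; each receives one epenthetic vowel.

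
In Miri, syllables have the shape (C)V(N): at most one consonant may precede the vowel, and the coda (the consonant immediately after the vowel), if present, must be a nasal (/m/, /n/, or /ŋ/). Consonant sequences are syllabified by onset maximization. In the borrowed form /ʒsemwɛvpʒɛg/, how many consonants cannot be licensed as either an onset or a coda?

4

The consonants /ʒ/, /v/, /p/, /g/ cannot be parsed into a legal (C)V(N) syllable (only a nasal (/m/, /n/, or /ŋ/) is licensed in coda position; onsets are limited to one consonant).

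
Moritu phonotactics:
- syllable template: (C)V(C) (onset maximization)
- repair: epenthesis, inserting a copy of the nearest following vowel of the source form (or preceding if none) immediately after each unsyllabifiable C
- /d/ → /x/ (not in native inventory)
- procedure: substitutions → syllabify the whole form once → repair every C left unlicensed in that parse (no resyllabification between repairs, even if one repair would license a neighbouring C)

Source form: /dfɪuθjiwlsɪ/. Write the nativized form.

Substitution: /d/ → /x/, giving /xfɪuθjiwlsɪ/.
Under (C)V(C), the unsyllabifiable consonants are /x/, /l/ (at most one coda consonant is licensed; onsets are limited to one consonant).
Epenthesis after each stranded consonant: /x/ → /xɪ/, /l/ → /lɪ/.

xɪfɪuθjiwlɪsɪ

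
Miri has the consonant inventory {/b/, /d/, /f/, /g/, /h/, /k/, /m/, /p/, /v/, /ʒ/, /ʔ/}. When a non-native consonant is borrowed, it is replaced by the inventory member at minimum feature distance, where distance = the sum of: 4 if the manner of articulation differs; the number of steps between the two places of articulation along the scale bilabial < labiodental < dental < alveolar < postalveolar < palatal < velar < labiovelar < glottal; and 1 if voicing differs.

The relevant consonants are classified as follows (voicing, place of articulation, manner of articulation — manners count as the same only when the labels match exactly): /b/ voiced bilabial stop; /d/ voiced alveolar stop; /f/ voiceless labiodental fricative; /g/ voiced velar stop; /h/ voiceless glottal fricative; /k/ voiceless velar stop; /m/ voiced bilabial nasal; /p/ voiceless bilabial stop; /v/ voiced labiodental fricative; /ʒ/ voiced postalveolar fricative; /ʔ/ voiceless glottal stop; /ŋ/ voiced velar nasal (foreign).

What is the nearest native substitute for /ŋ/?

/g/ is closest: manner differs (nasal→stop, +4), place distance 0 (velar→velar), same voicing; total 4. Next closest is /k/ at distance 5.

g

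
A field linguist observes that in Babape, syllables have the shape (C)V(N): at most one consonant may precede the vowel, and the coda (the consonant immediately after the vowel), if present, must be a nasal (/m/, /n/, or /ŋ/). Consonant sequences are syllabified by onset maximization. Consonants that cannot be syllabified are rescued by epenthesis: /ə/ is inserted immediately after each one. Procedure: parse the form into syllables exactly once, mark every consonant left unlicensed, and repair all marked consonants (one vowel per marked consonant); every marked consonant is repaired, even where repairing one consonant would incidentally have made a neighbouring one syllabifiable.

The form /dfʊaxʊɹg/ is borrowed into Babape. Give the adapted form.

Syllabifying with onset maximization leaves /d/, /ɹ/, /g/ stranded (only a nasal (/m/, /n/, or /ŋ/) is licensed in coda position; onsets are limited to one consonant).
Inserting the epenthetic vowel yields /d/ → /də/, /ɹ/ → /ɹə/, /g/ → /gə/.

dəfʊaxʊɹəgə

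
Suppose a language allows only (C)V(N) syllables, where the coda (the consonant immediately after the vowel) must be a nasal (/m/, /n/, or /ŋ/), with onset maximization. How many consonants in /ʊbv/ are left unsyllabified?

2

The consonants /b/, /v/ cannot be parsed into a legal (C)V(N) syllable (only a nasal (/m/, /n/, or /ŋ/) is licensed in coda position; onsets are limited to one consonant).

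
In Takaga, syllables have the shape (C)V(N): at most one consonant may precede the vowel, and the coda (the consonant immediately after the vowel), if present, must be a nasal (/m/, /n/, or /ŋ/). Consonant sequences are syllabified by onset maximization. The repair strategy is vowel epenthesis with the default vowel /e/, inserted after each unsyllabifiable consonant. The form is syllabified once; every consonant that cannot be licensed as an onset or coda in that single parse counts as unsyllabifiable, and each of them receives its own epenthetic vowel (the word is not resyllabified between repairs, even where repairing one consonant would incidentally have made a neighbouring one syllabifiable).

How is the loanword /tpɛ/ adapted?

Syllabifying with onset maximization leaves /t/ stranded (only a nasal (/m/, /n/, or /ŋ/) is licensed in coda position; onsets are limited to one consonant).
Epenthesis after each stranded consonant: /t/ → /te/.

tepɛ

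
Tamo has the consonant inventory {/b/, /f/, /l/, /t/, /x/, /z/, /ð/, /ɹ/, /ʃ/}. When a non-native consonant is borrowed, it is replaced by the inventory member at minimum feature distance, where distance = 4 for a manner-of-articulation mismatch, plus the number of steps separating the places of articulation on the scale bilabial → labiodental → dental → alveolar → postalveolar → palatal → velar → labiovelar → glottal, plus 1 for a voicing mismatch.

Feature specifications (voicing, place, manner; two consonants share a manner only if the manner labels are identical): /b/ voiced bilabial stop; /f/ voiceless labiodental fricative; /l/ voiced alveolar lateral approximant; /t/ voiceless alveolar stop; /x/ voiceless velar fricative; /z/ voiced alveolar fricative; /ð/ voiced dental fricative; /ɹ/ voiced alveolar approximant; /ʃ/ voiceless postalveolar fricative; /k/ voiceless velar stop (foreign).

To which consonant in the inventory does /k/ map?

t

/t/ is closest: same manner (stop), place distance 3 (velar→alveolar), same voicing; total 3. Next closest is /x/ at distance 4.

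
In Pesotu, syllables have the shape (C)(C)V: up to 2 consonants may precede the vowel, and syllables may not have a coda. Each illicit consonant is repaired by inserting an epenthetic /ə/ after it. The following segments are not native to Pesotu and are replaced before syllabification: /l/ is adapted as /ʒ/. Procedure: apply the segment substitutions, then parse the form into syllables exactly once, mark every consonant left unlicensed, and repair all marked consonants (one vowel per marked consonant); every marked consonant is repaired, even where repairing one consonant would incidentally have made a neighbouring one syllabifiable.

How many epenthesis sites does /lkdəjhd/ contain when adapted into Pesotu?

After substitution the input is /ʒkdəjhd/.
The unsyllabifiable consonants are /ʒ/, /j/, /h/, /d/; each receives one epenthetic vowel.

4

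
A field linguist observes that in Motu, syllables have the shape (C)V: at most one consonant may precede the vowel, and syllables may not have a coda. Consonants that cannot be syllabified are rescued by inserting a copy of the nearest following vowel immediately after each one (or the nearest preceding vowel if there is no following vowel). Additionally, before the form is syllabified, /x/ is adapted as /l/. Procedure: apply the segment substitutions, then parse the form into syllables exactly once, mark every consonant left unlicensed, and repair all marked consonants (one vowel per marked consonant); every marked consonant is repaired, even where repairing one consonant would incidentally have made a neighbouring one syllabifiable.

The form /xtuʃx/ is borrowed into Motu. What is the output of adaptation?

lutuʃulu

Substitution: /x/ → /l/, giving /ltuʃl/.
Syllabifying with onset maximization leaves /l/, /ʃ/, /l/ stranded (no codas are permitted; onsets are limited to one consonant).
Inserting the epenthetic vowel yields /l/ → /lu/, /ʃ/ → /ʃu/, /l/ → /lu/.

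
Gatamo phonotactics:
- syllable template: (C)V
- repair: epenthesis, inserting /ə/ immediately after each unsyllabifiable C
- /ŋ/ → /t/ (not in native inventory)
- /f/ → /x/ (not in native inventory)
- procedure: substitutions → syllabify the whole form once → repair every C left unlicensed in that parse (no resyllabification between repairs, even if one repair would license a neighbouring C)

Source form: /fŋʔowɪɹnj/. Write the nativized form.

Substitution: /f/ → /x/, /ŋ/ → /t/, giving /xtʔowɪɹnj/.
The consonants /x/, /t/, /ɹ/, /n/, /j/ cannot be parsed into a legal (C)V syllable (no codas are permitted; onsets are limited to one consonant).
Epenthesis after each stranded consonant: /x/ → /xə/, /t/ → /tə/, /ɹ/ → /ɹə/, /n/ → /nə/, /j/ → /jə/.

xətəʔowɪɹənəjə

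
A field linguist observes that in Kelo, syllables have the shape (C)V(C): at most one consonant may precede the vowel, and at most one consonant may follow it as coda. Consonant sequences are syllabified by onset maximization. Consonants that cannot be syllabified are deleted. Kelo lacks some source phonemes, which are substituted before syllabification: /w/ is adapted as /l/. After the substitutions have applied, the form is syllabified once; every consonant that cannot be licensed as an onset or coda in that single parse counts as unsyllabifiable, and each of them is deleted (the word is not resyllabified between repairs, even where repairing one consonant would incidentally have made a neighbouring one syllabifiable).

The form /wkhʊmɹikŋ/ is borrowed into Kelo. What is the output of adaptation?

Substitution: /w/ → /l/, giving /lkhʊmɹikŋ/.
Under (C)V(C), the unsyllabifiable consonants are /l/, /k/, /ŋ/ (at most one coda consonant is licensed; onsets are limited to one consonant).
Deletion applies to /l/, /k/, /ŋ/.

hʊmɹik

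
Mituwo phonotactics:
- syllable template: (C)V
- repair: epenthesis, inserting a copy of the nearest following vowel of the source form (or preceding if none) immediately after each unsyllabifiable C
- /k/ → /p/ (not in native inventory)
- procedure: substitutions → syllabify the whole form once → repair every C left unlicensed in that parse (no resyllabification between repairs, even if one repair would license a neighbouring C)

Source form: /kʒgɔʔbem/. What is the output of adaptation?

pɔʒɔgɔʔebeme

Substitution: /k/ → /p/, giving /pʒgɔʔbem/.
The consonants /p/, /ʒ/, /ʔ/, /m/ cannot be parsed into a legal (C)V syllable (no codas are permitted; onsets are limited to one consonant).
Each unlicensed consonant becomes the onset of a new syllable: /p/ → /pɔ/, /ʒ/ → /ʒɔ/, /ʔ/ → /ʔe/, /m/ → /me/.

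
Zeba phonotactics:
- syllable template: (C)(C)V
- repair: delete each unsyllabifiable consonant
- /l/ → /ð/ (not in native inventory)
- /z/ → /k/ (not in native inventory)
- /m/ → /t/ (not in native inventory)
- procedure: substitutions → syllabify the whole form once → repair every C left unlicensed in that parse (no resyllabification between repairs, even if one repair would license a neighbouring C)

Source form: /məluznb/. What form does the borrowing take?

təðu

Substitution: /m/ → /t/, /l/ → /ð/, /z/ → /k/, giving /təðuknb/.
Syllabifying with onset maximization leaves /k/, /n/, /b/ stranded (no codas are permitted; onsets may contain at most 2 consonants).
Deleting the stranded consonants removes /k/, /n/, /b/.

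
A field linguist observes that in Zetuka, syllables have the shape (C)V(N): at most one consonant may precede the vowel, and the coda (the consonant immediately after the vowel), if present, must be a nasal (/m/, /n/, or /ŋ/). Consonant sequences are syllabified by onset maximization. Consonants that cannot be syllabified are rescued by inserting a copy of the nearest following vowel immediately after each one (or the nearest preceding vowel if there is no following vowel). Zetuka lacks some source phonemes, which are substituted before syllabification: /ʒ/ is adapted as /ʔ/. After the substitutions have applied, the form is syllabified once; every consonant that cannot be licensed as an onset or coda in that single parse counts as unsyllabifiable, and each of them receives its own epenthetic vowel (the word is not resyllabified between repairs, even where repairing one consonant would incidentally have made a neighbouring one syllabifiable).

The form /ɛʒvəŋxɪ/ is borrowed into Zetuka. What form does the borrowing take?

Substitution: /ʒ/ → /ʔ/, giving /ɛʔvəŋxɪ/.
Under (C)V(N), the unsyllabifiable consonants are /ʔ/ (only a nasal (/m/, /n/, or /ŋ/) is licensed in coda position; onsets are limited to one consonant).
Epenthesis after each stranded consonant: /ʔ/ → /ʔə/.

ɛʔəvəŋxɪ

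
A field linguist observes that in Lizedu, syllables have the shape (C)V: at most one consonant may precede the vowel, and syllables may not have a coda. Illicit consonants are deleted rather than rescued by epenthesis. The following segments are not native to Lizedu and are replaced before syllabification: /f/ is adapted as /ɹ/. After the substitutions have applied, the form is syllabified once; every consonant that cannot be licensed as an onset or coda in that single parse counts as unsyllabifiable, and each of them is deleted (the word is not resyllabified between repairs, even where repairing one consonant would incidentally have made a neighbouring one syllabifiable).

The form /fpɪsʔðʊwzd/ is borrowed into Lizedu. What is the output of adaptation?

Substitution: /f/ → /ɹ/, giving /ɹpɪsʔðʊwzd/.
Syllabifying with onset maximization leaves /ɹ/, /s/, /ʔ/, /w/, /z/, /d/ stranded (no codas are permitted; onsets are limited to one consonant).
Each unlicensed consonant is deleted: /ɹ/, /s/, /ʔ/, /w/, /z/, /d/.

pɪðʊ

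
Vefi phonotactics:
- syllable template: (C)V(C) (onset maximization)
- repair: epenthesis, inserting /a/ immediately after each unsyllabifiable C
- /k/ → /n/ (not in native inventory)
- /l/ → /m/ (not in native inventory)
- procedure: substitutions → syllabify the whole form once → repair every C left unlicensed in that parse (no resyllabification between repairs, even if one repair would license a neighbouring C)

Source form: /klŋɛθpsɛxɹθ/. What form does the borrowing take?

namaŋɛθpasɛxɹaθa

Substitution: /k/ → /n/, /l/ → /m/, giving /nmŋɛθpsɛxɹθ/.
Under (C)V(C), the unsyllabifiable consonants are /n/, /m/, /p/, /ɹ/, /θ/ (at most one coda consonant is licensed; onsets are limited to one consonant).
Each unlicensed consonant becomes the onset of a new syllable: /n/ → /na/, /m/ → /ma/, /p/ → /pa/, /ɹ/ → /ɹa/, /θ/ → /θa/.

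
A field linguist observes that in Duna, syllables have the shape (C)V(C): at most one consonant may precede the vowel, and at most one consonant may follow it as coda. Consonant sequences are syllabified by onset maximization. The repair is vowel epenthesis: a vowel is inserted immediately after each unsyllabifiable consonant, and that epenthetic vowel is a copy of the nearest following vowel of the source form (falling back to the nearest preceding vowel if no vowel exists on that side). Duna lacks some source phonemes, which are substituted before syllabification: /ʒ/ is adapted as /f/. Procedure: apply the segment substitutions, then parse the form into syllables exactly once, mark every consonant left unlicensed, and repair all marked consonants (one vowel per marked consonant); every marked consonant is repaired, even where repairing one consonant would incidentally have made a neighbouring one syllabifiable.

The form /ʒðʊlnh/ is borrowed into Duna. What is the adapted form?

fʊðʊlnʊhʊ

Substitution: /ʒ/ → /f/, giving /fðʊlnh/.
Under (C)V(C), the unsyllabifiable consonants are /f/, /n/, /h/ (at most one coda consonant is licensed; onsets are limited to one consonant).
Each unlicensed consonant becomes the onset of a new syllable: /f/ → /fʊ/, /n/ → /nʊ/, /h/ → /hʊ/.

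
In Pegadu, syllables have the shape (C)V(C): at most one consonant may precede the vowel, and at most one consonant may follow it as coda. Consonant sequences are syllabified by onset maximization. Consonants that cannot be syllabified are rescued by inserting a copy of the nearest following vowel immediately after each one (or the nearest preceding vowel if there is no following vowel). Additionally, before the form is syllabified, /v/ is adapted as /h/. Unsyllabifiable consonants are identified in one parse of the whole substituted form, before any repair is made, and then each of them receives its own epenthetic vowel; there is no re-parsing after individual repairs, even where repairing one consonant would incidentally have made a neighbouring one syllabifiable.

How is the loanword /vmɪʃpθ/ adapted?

Substitution: /v/ → /h/, giving /hmɪʃpθ/.
Syllabifying with onset maximization leaves /h/, /p/, /θ/ stranded (at most one coda consonant is licensed; onsets are limited to one consonant).
Inserting the epenthetic vowel yields /h/ → /hɪ/, /p/ → /pɪ/, /θ/ → /θɪ/.

hɪmɪʃpɪθɪ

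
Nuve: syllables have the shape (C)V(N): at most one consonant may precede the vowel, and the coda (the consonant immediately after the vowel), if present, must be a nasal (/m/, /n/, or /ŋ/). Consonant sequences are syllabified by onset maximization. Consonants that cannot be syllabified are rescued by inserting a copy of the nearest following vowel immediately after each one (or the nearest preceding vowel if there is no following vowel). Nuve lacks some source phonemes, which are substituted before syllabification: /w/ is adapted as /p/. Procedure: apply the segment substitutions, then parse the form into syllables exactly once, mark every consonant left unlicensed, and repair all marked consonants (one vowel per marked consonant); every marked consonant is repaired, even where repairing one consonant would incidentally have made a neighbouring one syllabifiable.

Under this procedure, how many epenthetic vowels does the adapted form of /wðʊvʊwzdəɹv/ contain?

After substitution the input is /pðʊvʊpzdəɹv/.
The unsyllabifiable consonants are /p/, /p/, /z/, /ɹ/, /v/; each receives one epenthetic vowel.

5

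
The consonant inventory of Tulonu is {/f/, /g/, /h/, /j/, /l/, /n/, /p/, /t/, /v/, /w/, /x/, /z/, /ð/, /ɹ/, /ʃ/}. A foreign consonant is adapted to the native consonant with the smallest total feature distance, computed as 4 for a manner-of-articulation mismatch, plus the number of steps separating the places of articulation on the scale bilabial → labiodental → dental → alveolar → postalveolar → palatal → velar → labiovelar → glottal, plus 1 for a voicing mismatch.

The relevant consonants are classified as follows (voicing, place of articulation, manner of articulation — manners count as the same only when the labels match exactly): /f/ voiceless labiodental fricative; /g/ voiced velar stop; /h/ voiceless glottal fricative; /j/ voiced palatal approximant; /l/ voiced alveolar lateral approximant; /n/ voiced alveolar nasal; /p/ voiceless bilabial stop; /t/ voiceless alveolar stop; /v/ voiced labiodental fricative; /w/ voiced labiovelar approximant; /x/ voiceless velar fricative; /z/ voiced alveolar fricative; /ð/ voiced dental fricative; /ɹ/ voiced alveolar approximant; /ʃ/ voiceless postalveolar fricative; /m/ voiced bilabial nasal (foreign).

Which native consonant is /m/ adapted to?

n

/n/ is closest: same manner (nasal), place distance 3 (bilabial→alveolar), same voicing; total 3. Next closest is /p/ at distance 5.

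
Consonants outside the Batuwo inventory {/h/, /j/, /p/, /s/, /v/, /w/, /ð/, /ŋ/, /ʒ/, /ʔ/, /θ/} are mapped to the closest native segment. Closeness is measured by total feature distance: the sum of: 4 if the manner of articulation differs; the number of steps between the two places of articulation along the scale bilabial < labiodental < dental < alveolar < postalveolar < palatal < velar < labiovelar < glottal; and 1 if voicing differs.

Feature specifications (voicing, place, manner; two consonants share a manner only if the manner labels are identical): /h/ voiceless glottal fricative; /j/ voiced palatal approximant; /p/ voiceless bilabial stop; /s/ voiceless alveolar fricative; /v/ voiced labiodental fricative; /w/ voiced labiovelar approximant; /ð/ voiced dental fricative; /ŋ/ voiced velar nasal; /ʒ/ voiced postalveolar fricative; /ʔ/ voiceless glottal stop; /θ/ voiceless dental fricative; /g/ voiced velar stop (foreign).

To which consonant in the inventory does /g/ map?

ʔ

/ʔ/ is closest: same manner (stop), place distance 2 (velar→glottal), voicing differs (+1); total 3. Next closest is /ŋ/ at distance 4.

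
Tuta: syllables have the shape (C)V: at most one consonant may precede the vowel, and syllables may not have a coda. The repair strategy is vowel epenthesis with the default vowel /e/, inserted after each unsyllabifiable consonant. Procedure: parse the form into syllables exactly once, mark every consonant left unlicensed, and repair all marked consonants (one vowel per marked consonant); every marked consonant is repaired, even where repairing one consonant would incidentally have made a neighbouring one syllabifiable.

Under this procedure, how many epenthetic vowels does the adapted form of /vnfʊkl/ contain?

4

The unsyllabifiable consonants are /v/, /n/, /k/, /l/; each receives one epenthetic vowel.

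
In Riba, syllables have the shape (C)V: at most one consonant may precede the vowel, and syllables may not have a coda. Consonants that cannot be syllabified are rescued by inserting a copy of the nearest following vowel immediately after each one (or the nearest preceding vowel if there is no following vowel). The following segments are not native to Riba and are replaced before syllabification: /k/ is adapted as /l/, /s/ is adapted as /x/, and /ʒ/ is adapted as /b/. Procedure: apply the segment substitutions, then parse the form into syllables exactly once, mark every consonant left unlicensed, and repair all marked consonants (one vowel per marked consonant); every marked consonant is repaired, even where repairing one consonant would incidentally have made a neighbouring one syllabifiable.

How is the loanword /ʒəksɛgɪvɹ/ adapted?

bəlɛxɛgɪvɪɹɪ

Substitution: /ʒ/ → /b/, /k/ → /l/, /s/ → /x/, giving /bəlxɛgɪvɹ/.
The consonants /l/, /v/, /ɹ/ cannot be parsed into a legal (C)V syllable (no codas are permitted; onsets are limited to one consonant).
Each unlicensed consonant becomes the onset of a new syllable: /l/ → /lɛ/, /v/ → /vɪ/, /ɹ/ → /ɹɪ/.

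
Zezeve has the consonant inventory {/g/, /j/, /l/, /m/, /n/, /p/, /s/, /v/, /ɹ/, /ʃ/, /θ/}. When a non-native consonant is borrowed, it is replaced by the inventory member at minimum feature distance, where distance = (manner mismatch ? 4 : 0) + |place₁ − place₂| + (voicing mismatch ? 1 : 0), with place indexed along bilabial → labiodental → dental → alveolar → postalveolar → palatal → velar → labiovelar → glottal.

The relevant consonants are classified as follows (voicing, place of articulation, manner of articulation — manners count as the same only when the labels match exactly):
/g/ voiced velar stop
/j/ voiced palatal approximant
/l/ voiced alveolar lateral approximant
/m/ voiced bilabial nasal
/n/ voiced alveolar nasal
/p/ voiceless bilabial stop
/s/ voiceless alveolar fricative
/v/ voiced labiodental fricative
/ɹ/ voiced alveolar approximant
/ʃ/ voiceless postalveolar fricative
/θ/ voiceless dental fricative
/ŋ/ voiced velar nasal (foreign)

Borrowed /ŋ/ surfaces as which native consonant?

n

/n/ is closest: same manner (nasal), place distance 3 (velar→alveolar), same voicing; total 3. Next closest is /g/ at distance 4.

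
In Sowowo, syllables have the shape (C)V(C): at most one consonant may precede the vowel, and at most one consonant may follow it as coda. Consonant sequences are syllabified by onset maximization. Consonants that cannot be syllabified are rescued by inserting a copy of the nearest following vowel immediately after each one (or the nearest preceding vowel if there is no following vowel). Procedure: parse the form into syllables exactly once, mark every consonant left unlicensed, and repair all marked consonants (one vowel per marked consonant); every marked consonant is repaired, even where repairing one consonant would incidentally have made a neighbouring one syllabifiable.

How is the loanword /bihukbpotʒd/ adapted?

bihukbopotʒodo

The consonants /b/, /ʒ/, /d/ cannot be parsed into a legal (C)V(C) syllable (at most one coda consonant is licensed; onsets are limited to one consonant).
Each unlicensed consonant becomes the onset of a new syllable: /b/ → /bo/, /ʒ/ → /ʒo/, /d/ → /do/.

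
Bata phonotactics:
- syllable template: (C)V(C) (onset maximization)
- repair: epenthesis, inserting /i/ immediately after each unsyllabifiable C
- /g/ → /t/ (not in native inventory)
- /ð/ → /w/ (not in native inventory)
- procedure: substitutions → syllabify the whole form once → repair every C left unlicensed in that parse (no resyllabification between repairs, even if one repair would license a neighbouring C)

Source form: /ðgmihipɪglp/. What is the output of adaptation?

Substitution: /ð/ → /w/, /g/ → /t/, giving /wtmihipɪtlp/.
Syllabifying with onset maximization leaves /w/, /t/, /l/, /p/ stranded (at most one coda consonant is licensed; onsets are limited to one consonant).
Each unlicensed consonant becomes the onset of a new syllable: /w/ → /wi/, /t/ → /ti/, /l/ → /li/, /p/ → /pi/.

witimihipɪtlipi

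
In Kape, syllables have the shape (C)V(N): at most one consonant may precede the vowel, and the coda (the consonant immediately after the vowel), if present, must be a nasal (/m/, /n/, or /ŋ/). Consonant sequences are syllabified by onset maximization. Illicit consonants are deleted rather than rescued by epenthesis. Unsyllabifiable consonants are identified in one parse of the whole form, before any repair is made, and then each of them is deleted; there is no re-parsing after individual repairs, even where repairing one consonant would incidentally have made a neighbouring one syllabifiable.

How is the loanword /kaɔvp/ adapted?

kaɔ

Under (C)V(N), the unsyllabifiable consonants are /v/, /p/ (only a nasal (/m/, /n/, or /ŋ/) is licensed in coda position; onsets are limited to one consonant).
Deleting the stranded consonants removes /v/, /p/.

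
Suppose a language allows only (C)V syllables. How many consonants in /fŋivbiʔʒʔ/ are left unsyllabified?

5

The consonants /f/, /v/, /ʔ/, /ʒ/, /ʔ/ cannot be parsed into a legal (C)V syllable (no codas are permitted; onsets are limited to one consonant).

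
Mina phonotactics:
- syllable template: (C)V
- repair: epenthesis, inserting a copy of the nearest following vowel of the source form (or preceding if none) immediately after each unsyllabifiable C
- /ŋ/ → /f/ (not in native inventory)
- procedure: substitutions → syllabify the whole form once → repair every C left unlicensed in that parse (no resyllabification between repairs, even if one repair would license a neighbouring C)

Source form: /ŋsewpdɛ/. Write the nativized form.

fesewɛpɛdɛ

Substitution: /ŋ/ → /f/, giving /fsewpdɛ/.
Syllabifying with onset maximization leaves /f/, /w/, /p/ stranded (no codas are permitted; onsets are limited to one consonant).
Inserting the epenthetic vowel yields /f/ → /fe/, /w/ → /wɛ/, /p/ → /pɛ/.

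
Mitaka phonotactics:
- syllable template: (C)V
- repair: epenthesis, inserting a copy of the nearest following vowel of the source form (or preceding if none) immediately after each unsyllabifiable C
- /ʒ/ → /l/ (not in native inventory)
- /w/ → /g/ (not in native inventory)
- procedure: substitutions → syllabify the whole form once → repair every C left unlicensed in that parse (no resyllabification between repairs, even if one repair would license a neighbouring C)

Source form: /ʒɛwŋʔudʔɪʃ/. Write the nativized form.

lɛguŋuʔudɪʔɪʃɪ

Substitution: /ʒ/ → /l/, /w/ → /g/, giving /lɛgŋʔudʔɪʃ/.
Under (C)V, the unsyllabifiable consonants are /g/, /ŋ/, /d/, /ʃ/ (no codas are permitted; onsets are limited to one consonant).
Each unlicensed consonant becomes the onset of a new syllable: /g/ → /gu/, /ŋ/ → /ŋu/, /d/ → /dɪ/, /ʃ/ → /ʃɪ/.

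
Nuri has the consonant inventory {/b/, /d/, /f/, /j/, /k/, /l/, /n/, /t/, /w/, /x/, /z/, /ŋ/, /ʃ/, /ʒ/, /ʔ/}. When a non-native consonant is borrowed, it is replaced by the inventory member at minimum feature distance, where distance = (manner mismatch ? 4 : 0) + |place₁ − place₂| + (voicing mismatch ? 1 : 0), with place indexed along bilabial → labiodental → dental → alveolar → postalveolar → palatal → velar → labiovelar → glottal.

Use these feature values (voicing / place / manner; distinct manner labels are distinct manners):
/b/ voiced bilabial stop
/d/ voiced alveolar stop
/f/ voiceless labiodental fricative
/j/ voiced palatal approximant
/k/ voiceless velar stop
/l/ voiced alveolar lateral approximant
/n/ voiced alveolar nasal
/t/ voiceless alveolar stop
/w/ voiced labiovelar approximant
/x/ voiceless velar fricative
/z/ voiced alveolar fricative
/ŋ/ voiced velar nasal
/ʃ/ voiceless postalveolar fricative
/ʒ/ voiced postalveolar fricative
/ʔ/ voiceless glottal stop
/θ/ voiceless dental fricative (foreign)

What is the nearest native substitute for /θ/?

f

/f/ is closest: same manner (fricative), place distance 1 (dental→labiodental), same voicing; total 1. Next closest is /z/ at distance 2.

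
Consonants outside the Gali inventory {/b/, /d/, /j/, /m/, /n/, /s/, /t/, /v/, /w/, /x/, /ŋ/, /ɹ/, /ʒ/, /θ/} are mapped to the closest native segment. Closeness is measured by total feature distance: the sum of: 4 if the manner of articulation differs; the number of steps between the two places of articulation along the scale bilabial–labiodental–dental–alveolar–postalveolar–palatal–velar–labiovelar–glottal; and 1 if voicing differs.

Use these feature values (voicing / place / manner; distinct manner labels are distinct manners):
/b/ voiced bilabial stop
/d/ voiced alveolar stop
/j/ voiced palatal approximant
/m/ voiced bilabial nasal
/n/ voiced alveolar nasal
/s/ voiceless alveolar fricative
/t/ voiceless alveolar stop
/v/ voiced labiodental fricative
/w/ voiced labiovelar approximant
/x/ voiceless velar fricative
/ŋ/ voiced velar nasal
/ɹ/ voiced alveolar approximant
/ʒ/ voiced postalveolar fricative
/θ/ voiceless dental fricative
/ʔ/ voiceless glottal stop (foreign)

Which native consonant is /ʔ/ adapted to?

/t/ is closest: same manner (stop), place distance 5 (glottal→alveolar), same voicing; total 5. Next closest is /d/ at distance 6.

t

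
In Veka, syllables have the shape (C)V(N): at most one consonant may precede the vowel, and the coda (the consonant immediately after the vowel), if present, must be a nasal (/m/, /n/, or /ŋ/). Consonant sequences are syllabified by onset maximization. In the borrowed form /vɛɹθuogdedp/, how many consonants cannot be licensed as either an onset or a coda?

4

The consonants /ɹ/, /g/, /d/, /p/ cannot be parsed into a legal (C)V(N) syllable (only a nasal (/m/, /n/, or /ŋ/) is licensed in coda position; onsets are limited to one consonant).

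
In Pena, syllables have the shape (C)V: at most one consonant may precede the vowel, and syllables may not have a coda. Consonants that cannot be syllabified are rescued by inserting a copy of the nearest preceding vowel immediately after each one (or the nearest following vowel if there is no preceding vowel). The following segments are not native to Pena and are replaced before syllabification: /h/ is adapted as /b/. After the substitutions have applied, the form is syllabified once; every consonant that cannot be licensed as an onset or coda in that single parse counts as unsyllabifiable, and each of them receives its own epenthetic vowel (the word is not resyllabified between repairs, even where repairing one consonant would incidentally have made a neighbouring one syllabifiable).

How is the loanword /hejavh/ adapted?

bejavaba

Substitution: /h/ → /b/, giving /bejavb/.
Under (C)V, the unsyllabifiable consonants are /v/, /b/ (no codas are permitted; onsets are limited to one consonant).
Each unlicensed consonant becomes the onset of a new syllable: /v/ → /va/, /b/ → /ba/.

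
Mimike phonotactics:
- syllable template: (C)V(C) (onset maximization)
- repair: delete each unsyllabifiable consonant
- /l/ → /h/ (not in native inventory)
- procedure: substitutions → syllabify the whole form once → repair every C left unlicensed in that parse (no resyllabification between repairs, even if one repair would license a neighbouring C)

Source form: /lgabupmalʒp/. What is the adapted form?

gabupmah

Substitution: /l/ → /h/, giving /hgabupmahʒp/.
Syllabifying with onset maximization leaves /h/, /ʒ/, /p/ stranded (at most one coda consonant is licensed; onsets are limited to one consonant).
Deleting the stranded consonants removes /h/, /ʒ/, /p/.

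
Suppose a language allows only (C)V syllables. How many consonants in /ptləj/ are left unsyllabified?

The consonants /p/, /t/, /j/ cannot be parsed into a legal (C)V syllable (no codas are permitted; onsets are limited to one consonant).

3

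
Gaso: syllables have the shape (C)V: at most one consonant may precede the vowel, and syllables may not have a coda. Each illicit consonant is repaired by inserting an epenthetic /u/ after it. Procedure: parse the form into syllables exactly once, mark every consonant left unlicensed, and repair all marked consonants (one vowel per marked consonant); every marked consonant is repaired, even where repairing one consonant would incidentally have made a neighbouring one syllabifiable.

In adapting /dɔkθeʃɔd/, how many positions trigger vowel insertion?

The unsyllabifiable consonants are /k/, /d/; each receives one epenthetic vowel.

2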